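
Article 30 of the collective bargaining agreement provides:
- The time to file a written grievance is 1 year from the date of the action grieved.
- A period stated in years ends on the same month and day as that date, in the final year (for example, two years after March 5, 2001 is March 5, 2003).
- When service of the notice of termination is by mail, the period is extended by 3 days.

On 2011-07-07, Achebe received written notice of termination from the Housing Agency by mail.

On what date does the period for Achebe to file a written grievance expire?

1 year after 2011-07-07 is July 7, 2012.
Service was by mail, adding 3 days: July 7, 2012 + 3 days = July 10, 2012.

July 10, 2012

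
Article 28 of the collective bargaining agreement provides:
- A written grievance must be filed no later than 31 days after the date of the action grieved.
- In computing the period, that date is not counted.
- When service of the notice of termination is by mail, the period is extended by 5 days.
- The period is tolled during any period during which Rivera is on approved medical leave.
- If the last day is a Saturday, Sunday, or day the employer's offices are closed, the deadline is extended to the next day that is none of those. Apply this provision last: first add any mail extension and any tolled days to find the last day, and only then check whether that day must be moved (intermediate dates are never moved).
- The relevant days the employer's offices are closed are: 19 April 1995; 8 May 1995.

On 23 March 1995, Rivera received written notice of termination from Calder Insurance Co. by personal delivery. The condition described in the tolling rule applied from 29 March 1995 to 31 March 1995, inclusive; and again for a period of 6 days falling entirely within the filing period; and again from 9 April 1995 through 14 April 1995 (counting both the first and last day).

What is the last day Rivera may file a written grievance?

31 days after 23 March 1995 is April 23, 1995.
Service was not by mail, so no mail extension applies.
From March 29, 1995 through March 31, 1995 inclusive is 3 days; tolling adds 3 days: April 23, 1995 + 3 days = April 26, 1995.
Tolling adds 6 days: April 26, 1995 + 6 days = May 2, 1995.
From April 9, 1995 through April 14, 1995 inclusive is 6 days; tolling adds 6 days: May 2, 1995 + 6 days = May 8, 1995.
May 8, 1995 is a listed holiday. The next qualifying day is May 9, 1995.

May 9, 1995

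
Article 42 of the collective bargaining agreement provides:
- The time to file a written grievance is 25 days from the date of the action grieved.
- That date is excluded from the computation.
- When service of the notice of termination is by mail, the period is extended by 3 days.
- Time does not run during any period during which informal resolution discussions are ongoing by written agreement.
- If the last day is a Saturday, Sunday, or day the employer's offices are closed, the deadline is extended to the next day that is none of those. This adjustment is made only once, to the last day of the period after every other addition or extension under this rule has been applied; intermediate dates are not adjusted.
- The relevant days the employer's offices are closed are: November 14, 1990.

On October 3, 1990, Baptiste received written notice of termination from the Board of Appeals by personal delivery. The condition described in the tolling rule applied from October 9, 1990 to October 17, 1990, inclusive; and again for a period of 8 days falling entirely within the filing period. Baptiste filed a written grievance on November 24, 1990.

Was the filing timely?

25 days after October 3, 1990 is October 28, 1990.
Service was not by mail, so no mail extension applies.
From October 9, 1990 through October 17, 1990 inclusive is 9 days; tolling adds 9 days: October 28, 1990 + 9 days = November 6, 1990.
Tolling adds 8 days: November 6, 1990 + 8 days = November 14, 1990.
November 14, 1990 is a listed holiday. The next qualifying day is November 15, 1990.
The deadline is November 15, 1990; the filing on November 24, 1990 is after that date.

No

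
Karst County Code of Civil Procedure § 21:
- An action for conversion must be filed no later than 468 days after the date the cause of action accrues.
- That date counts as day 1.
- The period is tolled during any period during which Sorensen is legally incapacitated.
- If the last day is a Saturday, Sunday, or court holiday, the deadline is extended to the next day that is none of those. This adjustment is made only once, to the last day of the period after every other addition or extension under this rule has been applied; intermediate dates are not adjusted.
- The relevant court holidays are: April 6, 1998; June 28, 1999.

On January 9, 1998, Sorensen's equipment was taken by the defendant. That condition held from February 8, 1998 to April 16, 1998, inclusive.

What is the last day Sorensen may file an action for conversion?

June 29, 1999

Counting January 9, 1998 as day 1, day 468 is April 21, 1999.
From February 8, 1998 through April 16, 1998 inclusive is 68 days; tolling adds 68 days: April 21, 1999 + 68 days = June 28, 1999.
June 28, 1999 is a listed holiday. The next qualifying day is June 29, 1999.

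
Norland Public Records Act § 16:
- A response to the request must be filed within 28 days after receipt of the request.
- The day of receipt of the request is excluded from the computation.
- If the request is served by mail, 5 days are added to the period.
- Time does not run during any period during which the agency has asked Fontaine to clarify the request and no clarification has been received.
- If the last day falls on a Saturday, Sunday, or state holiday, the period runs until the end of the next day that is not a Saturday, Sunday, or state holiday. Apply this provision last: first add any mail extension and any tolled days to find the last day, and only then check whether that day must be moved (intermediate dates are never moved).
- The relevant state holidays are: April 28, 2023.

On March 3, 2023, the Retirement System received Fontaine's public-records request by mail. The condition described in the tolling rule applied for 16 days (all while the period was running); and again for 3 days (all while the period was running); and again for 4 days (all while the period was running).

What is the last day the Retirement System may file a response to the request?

May 1, 2023

28 days after March 3, 2023 is March 31, 2023.
Service was by mail, adding 5 days: March 31, 2023 + 5 days = April 5, 2023.
Tolling adds 16 days: April 5, 2023 + 16 days = April 21, 2023.
Tolling adds 3 days: April 21, 2023 + 3 days = April 24, 2023.
Tolling adds 4 days: April 24, 2023 + 4 days = April 28, 2023.
April 28, 2023 is a listed holiday; April 29, 2023 is Saturday; April 30, 2023 is Sunday. The next qualifying day is May 1, 2023.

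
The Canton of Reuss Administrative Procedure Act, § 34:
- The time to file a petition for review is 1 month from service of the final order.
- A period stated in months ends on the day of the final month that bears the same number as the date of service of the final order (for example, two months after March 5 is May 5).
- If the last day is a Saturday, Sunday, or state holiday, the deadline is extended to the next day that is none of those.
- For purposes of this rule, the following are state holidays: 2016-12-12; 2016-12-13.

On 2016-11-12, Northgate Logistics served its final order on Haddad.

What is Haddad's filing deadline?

1 month after 2016-11-12 is December 12, 2016.
December 12, 2016 is a listed holiday; December 13, 2016 is a listed holiday. The next qualifying day is December 14, 2016.

December 14, 2016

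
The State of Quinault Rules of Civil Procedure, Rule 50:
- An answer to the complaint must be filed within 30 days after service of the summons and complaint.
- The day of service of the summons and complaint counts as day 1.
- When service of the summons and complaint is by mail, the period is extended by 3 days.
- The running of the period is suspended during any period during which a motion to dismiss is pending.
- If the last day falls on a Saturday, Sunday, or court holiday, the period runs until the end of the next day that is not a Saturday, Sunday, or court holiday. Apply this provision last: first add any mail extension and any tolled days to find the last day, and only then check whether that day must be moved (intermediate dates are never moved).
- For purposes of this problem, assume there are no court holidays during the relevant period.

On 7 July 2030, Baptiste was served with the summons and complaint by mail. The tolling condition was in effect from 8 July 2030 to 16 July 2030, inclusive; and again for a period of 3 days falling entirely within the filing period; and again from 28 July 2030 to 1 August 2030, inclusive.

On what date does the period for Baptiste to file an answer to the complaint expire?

Counting 7 July 2030 as day 1, day 30 is August 5, 2030.
Service was by mail, adding 3 days: August 5, 2030 + 3 days = August 8, 2030.
From July 8, 2030 through July 16, 2030 inclusive is 9 days; tolling adds 9 days: August 8, 2030 + 9 days = August 17, 2030.
Tolling adds 3 days: August 17, 2030 + 3 days = August 20, 2030.
From July 28, 2030 through August 1, 2030 inclusive is 5 days; tolling adds 5 days: August 20, 2030 + 5 days = August 25, 2030.
August 25, 2030 is Sunday. The next qualifying day is August 26, 2030.

August 26, 2030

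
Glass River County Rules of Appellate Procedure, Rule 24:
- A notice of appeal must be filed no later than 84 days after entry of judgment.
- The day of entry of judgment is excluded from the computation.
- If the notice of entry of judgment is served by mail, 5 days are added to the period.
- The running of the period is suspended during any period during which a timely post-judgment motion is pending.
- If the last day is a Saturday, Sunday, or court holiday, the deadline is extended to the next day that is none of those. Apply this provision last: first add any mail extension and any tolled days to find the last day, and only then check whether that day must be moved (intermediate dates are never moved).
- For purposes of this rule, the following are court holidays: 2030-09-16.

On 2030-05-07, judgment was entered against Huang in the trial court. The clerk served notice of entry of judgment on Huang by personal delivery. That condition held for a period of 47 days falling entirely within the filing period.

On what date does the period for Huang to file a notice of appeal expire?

84 days after 2030-05-07 is July 30, 2030.
Service was not by mail, so no mail extension applies.
Tolling adds 47 days: July 30, 2030 + 47 days = September 15, 2030.
September 15, 2030 is Sunday; September 16, 2030 is a listed holiday. The next qualifying day is September 17, 2030.

September 17, 2030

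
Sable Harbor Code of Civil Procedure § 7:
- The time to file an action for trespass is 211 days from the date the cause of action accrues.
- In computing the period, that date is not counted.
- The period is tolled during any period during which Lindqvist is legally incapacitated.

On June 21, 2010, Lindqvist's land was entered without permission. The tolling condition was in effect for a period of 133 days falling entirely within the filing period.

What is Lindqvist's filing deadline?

211 days after June 21, 2010 is January 18, 2011.
Tolling adds 133 days: January 18, 2011 + 133 days = May 31, 2011.

May 31, 2011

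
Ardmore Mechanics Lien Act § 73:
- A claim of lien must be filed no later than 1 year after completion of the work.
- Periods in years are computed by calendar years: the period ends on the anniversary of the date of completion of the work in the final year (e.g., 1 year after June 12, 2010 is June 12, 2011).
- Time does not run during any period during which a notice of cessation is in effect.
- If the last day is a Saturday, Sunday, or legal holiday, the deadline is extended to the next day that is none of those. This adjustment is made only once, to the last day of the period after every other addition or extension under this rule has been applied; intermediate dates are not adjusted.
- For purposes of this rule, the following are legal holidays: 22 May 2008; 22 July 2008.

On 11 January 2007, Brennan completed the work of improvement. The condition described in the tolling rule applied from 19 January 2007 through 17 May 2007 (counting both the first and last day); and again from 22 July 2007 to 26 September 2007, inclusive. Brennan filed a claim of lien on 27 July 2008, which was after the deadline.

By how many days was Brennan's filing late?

1 year after 11 January 2007 is January 11, 2008.
From January 19, 2007 through May 17, 2007 inclusive is 119 days; tolling adds 119 days: January 11, 2008 + 119 days = May 9, 2008.
From July 22, 2007 through September 26, 2007 inclusive is 67 days; tolling adds 67 days: May 9, 2008 + 67 days = July 15, 2008.
July 15, 2008 is a Tuesday and not a legal holiday, so no extension applies.
The deadline is July 15, 2008; from July 15, 2008 to July 27, 2008 is 12 days.

12 days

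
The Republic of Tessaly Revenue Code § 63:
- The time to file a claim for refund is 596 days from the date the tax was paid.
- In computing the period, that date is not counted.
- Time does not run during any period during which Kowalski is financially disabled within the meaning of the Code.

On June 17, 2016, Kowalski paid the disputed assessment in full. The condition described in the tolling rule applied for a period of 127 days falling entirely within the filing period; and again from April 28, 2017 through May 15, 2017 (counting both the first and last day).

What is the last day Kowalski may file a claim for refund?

596 days after June 17, 2016 is February 3, 2018.
Tolling adds 127 days: February 3, 2018 + 127 days = June 10, 2018.
From April 28, 2017 through May 15, 2017 inclusive is 18 days; tolling adds 18 days: June 10, 2018 + 18 days = June 28, 2018.

June 28, 2018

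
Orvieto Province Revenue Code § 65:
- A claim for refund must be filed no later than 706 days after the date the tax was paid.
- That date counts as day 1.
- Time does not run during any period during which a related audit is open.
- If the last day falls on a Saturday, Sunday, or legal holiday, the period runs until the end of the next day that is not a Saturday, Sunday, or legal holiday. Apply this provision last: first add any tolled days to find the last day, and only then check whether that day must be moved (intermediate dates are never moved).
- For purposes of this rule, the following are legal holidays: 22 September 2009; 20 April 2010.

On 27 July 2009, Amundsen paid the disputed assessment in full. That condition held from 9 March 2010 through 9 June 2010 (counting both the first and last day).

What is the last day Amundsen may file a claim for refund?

Counting 27 July 2009 as day 1, day 706 is July 2, 2011.
From March 9, 2010 through June 9, 2010 inclusive is 93 days; tolling adds 93 days: July 2, 2011 + 93 days = October 3, 2011.
October 3, 2011 is a Monday and not a legal holiday, so no extension applies.

October 3, 2011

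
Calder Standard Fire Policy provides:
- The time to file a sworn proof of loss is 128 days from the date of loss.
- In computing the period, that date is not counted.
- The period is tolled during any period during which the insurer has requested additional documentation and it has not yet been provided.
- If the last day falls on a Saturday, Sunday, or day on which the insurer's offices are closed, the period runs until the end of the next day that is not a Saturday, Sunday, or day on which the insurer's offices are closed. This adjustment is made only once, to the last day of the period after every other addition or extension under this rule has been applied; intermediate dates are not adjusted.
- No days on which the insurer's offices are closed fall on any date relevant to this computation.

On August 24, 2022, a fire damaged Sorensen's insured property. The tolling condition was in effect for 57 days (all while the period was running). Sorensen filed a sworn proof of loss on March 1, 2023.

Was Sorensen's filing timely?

128 days after August 24, 2022 is December 30, 2022.
Tolling adds 57 days: December 30, 2022 + 57 days = February 25, 2023.
February 25, 2023 is Saturday; February 26, 2023 is Sunday. The next qualifying day is February 27, 2023.
The deadline is February 27, 2023; the filing on March 1, 2023 is after that date.

No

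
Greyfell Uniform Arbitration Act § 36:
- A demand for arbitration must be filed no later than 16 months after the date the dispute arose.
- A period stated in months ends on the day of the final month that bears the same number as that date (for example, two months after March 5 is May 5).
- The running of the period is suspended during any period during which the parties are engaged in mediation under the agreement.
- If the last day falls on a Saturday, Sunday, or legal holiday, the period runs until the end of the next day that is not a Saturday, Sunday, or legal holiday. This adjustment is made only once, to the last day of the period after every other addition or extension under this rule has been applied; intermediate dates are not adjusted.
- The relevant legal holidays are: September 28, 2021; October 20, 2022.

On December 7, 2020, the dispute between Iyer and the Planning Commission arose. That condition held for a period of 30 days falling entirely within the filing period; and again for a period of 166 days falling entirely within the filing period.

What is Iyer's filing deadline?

16 months after December 7, 2020 is April 7, 2022.
Tolling adds 30 days: April 7, 2022 + 30 days = May 7, 2022.
Tolling adds 166 days: May 7, 2022 + 166 days = October 20, 2022.
October 20, 2022 is a listed holiday. The next qualifying day is October 21, 2022.

October 21, 2022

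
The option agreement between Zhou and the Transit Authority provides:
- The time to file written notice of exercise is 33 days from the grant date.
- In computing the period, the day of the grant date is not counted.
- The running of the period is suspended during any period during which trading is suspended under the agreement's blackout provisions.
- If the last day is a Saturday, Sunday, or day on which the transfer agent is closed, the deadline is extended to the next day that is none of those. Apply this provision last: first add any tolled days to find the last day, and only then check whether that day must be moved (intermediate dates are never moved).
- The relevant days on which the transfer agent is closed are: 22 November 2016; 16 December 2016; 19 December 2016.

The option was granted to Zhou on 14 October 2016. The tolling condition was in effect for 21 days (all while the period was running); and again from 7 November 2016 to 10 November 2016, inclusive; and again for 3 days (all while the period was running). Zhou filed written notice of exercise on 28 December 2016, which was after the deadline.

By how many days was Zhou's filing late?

33 days after 14 October 2016 is November 16, 2016.
Tolling adds 21 days: November 16, 2016 + 21 days = December 7, 2016.
From November 7, 2016 through November 10, 2016 inclusive is 4 days; tolling adds 4 days: December 7, 2016 + 4 days = December 11, 2016.
Tolling adds 3 days: December 11, 2016 + 3 days = December 14, 2016.
December 14, 2016 is a Wednesday and not a day on which the transfer agent is closed, so no extension applies.
The deadline is December 14, 2016; from December 14, 2016 to December 28, 2016 is 14 days.

14 days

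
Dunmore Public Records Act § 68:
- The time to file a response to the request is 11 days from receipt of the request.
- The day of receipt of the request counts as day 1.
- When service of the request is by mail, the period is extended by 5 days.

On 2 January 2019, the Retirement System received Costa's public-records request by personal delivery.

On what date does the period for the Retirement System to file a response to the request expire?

Counting 2 January 2019 as day 1, day 11 is January 12, 2019.
Service was not by mail, so no mail extension applies.

January 12, 2019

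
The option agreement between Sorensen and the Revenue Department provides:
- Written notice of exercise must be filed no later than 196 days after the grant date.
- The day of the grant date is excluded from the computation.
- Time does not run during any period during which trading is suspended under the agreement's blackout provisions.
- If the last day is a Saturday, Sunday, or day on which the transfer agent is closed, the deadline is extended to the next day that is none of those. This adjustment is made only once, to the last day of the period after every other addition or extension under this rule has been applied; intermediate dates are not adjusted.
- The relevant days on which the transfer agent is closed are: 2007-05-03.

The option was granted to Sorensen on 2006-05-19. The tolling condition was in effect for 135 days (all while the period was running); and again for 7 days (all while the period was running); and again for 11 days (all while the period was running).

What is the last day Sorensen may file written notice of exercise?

196 days after 2006-05-19 is December 1, 2006.
Tolling adds 135 days: December 1, 2006 + 135 days = April 15, 2007.
Tolling adds 7 days: April 15, 2007 + 7 days = April 22, 2007.
Tolling adds 11 days: April 22, 2007 + 11 days = May 3, 2007.
May 3, 2007 is a listed holiday. The next qualifying day is May 4, 2007.

May 4, 2007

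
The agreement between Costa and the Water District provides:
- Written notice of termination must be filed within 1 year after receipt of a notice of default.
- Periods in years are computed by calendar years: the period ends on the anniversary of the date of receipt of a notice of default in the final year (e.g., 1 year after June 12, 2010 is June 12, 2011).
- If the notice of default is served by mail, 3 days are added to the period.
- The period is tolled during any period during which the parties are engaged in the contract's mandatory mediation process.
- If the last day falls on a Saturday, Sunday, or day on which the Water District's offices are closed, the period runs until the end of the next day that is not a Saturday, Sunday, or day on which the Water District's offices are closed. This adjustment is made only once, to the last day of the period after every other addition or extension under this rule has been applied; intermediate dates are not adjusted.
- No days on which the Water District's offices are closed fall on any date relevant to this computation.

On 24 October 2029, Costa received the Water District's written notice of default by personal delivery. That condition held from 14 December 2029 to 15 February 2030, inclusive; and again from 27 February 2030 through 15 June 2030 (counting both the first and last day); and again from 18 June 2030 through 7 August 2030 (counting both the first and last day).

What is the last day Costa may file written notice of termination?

1 year after 24 October 2029 is October 24, 2030.
Service was not by mail, so no mail extension applies.
From December 14, 2029 through February 15, 2030 inclusive is 64 days; tolling adds 64 days: October 24, 2030 + 64 days = December 27, 2030.
From February 27, 2030 through June 15, 2030 inclusive is 109 days; tolling adds 109 days: December 27, 2030 + 109 days = April 15, 2031.
From June 18, 2030 through August 7, 2030 inclusive is 51 days; tolling adds 51 days: April 15, 2031 + 51 days = June 5, 2031.
June 5, 2031 is a Thursday and not a day on which the Water District's offices are closed, so no extension applies.

June 5, 2031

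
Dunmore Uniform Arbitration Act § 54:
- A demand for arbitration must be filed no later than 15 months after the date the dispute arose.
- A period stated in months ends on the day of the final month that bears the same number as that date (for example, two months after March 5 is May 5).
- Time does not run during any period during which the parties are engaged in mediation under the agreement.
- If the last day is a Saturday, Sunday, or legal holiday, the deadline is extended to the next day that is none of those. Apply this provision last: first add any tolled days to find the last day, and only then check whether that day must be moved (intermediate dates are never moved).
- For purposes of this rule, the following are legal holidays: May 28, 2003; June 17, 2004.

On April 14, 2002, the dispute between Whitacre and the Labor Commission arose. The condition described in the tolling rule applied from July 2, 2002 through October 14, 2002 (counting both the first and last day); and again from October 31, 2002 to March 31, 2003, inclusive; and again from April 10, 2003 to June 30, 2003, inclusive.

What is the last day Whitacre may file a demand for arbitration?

15 months after April 14, 2002 is July 14, 2003.
From July 2, 2002 through October 14, 2002 inclusive is 105 days; tolling adds 105 days: July 14, 2003 + 105 days = October 27, 2003.
From October 31, 2002 through March 31, 2003 inclusive is 152 days; tolling adds 152 days: October 27, 2003 + 152 days = March 27, 2004.
From April 10, 2003 through June 30, 2003 inclusive is 82 days; tolling adds 82 days: March 27, 2004 + 82 days = June 17, 2004.
June 17, 2004 is a listed holiday. The next qualifying day is June 18, 2004.

June 18, 2004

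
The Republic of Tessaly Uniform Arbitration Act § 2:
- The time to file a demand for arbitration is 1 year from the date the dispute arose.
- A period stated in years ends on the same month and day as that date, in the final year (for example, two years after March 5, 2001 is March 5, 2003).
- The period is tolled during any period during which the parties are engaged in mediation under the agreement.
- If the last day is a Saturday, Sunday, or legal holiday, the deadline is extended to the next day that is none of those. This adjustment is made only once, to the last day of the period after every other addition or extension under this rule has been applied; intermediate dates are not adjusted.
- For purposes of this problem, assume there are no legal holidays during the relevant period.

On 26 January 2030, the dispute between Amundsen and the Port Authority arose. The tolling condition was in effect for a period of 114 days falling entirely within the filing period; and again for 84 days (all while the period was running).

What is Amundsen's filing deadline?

1 year after 26 January 2030 is January 26, 2031.
Tolling adds 114 days: January 26, 2031 + 114 days = May 20, 2031.
Tolling adds 84 days: May 20, 2031 + 84 days = August 12, 2031.
August 12, 2031 is a Tuesday and not a legal holiday, so no extension applies.

August 12, 2031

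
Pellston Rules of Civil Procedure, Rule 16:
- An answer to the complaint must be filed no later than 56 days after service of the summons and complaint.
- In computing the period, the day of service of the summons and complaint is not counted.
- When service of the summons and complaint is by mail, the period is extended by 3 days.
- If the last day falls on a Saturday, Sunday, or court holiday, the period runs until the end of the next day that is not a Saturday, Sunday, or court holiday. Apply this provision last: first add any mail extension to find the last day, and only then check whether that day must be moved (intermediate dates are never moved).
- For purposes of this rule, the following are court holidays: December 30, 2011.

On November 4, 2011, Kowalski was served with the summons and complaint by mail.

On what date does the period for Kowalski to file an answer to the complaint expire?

56 days after November 4, 2011 is December 30, 2011.
Service was by mail, adding 3 days: December 30, 2011 + 3 days = January 2, 2012.
January 2, 2012 is a Monday and not a court holiday, so no extension applies.

January 2, 2012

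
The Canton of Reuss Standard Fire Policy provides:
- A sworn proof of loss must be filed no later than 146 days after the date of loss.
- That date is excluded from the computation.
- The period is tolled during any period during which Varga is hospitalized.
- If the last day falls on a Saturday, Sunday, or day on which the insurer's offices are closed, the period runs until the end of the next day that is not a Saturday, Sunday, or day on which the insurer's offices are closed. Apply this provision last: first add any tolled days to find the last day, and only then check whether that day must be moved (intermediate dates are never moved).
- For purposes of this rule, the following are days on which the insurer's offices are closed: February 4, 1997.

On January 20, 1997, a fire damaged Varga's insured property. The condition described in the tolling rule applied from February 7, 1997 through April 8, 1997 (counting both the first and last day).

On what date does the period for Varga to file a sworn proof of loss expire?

August 15, 1997

146 days after January 20, 1997 is June 15, 1997.
From February 7, 1997 through April 8, 1997 inclusive is 61 days; tolling adds 61 days: June 15, 1997 + 61 days = August 15, 1997.
August 15, 1997 is a Friday and not a day on which the insurer's offices are closed, so no extension applies.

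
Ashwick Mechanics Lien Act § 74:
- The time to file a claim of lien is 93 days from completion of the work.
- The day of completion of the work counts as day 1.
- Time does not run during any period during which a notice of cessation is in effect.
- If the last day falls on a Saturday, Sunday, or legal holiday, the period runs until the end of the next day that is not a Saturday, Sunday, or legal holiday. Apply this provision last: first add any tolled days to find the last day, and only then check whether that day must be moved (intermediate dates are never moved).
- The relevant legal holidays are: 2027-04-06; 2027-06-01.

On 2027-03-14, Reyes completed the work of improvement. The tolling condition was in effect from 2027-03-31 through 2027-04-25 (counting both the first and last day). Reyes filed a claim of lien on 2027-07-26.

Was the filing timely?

Counting 2027-03-14 as day 1, day 93 is June 14, 2027.
From March 31, 2027 through April 25, 2027 inclusive is 26 days; tolling adds 26 days: June 14, 2027 + 26 days = July 10, 2027.
July 10, 2027 is Saturday; July 11, 2027 is Sunday. The next qualifying day is July 12, 2027.
The deadline is July 12, 2027; the filing on July 26, 2027 is after that date.

No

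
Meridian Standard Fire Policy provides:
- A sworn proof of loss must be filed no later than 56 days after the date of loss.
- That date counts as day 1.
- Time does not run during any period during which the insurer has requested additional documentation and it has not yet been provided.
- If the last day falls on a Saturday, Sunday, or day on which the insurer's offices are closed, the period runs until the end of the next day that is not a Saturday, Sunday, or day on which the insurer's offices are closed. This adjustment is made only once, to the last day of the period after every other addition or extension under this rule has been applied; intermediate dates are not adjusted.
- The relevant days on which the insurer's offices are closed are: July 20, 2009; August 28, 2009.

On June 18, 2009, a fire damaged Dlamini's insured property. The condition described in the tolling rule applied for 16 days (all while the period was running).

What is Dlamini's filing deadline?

August 31, 2009

Counting June 18, 2009 as day 1, day 56 is August 12, 2009.
Tolling adds 16 days: August 12, 2009 + 16 days = August 28, 2009.
August 28, 2009 is a listed holiday; August 29, 2009 is Saturday; August 30, 2009 is Sunday. The next qualifying day is August 31, 2009.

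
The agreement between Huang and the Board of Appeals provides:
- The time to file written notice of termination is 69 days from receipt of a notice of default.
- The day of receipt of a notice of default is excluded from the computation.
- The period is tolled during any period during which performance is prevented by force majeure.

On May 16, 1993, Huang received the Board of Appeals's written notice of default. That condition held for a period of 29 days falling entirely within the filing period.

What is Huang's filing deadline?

August 22, 1993

69 days after May 16, 1993 is July 24, 1993.
Tolling adds 29 days: July 24, 1993 + 29 days = August 22, 1993.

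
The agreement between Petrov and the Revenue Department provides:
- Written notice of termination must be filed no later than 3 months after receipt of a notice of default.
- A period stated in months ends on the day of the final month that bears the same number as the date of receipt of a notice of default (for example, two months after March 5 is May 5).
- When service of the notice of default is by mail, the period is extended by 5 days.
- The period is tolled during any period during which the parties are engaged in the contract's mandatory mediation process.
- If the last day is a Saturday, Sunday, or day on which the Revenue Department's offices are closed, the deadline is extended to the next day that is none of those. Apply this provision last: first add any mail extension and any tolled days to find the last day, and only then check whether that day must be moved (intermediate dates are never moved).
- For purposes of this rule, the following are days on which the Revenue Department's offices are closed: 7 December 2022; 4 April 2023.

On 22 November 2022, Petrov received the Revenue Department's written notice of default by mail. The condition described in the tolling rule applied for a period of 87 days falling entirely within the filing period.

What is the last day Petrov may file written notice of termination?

May 25, 2023

3 months after 22 November 2022 is February 22, 2023.
Service was by mail, adding 5 days: February 22, 2023 + 5 days = February 27, 2023.
Tolling adds 87 days: February 27, 2023 + 87 days = May 25, 2023.
May 25, 2023 is a Thursday and not a day on which the Revenue Department's offices are closed, so no extension applies.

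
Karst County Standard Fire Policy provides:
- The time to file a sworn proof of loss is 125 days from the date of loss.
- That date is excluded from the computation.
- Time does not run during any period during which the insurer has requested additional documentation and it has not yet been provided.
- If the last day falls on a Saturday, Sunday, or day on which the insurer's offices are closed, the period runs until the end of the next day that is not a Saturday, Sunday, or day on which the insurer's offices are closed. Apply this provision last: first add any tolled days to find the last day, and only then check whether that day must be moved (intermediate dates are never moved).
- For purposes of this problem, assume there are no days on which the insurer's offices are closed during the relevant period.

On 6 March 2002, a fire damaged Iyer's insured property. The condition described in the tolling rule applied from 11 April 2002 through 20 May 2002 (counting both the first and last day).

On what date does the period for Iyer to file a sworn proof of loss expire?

August 19, 2002

125 days after 6 March 2002 is July 9, 2002.
From April 11, 2002 through May 20, 2002 inclusive is 40 days; tolling adds 40 days: July 9, 2002 + 40 days = August 18, 2002.
August 18, 2002 is Sunday. The next qualifying day is August 19, 2002.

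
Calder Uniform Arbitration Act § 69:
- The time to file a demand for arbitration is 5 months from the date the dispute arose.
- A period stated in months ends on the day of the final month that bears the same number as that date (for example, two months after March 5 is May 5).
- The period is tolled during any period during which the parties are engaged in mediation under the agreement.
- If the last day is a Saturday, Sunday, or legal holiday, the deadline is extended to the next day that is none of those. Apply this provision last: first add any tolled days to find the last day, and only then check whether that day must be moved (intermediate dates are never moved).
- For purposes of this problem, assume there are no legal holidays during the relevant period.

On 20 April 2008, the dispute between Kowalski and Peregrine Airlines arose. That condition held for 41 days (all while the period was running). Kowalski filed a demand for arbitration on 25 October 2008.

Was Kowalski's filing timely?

Yes

5 months after 20 April 2008 is September 20, 2008.
Tolling adds 41 days: September 20, 2008 + 41 days = October 31, 2008.
October 31, 2008 is a Friday and not a legal holiday, so no extension applies.
The deadline is October 31, 2008; the filing on October 25, 2008 is on or before that date.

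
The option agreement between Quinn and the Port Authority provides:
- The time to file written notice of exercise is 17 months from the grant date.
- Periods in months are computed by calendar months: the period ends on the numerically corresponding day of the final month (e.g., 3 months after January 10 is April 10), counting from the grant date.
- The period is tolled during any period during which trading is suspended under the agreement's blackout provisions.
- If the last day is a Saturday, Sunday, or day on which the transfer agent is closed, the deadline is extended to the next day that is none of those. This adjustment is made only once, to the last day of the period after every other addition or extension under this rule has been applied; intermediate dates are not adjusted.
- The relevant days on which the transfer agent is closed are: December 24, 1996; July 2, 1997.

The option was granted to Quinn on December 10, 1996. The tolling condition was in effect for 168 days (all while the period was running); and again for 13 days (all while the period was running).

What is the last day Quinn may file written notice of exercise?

November 9, 1998

17 months after December 10, 1996 is May 10, 1998.
Tolling adds 168 days: May 10, 1998 + 168 days = October 25, 1998.
Tolling adds 13 days: October 25, 1998 + 13 days = November 7, 1998.
November 7, 1998 is Saturday; November 8, 1998 is Sunday. The next qualifying day is November 9, 1998.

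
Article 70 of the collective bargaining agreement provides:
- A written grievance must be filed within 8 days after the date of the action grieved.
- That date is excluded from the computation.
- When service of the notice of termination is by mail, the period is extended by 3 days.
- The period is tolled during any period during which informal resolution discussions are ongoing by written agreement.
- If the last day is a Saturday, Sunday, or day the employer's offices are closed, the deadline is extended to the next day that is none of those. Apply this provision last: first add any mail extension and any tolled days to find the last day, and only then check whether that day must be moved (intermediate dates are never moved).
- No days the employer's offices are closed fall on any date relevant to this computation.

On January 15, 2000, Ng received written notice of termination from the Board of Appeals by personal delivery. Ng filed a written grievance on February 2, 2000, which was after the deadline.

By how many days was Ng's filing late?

8 days after January 15, 2000 is January 23, 2000.
Service was not by mail, so no mail extension applies.
January 23, 2000 is Sunday. The next qualifying day is January 24, 2000.
The deadline is January 24, 2000; from January 24, 2000 to February 2, 2000 is 9 days.

9 days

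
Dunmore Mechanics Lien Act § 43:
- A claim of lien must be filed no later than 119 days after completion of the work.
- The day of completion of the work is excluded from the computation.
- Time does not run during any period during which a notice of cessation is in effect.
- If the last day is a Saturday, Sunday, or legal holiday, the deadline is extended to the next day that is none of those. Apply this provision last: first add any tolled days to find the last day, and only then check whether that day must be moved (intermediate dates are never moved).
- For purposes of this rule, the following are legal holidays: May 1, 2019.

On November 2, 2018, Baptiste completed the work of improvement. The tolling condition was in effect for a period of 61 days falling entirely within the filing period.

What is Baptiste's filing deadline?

May 2, 2019

119 days after November 2, 2018 is March 1, 2019.
Tolling adds 61 days: March 1, 2019 + 61 days = May 1, 2019.
May 1, 2019 is a listed holiday. The next qualifying day is May 2, 2019.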